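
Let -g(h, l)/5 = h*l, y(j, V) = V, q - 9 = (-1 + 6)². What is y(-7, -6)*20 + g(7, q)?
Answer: -1310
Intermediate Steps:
q = 34 (q = 9 + (-1 + 6)² = 9 + 5² = 9 + 25 = 34)
g(h, l) = -5*h*l
y(-7, -6)*20 + g(7, q) = -6*20 - 5*7*34 = -120 - 1190 = -1310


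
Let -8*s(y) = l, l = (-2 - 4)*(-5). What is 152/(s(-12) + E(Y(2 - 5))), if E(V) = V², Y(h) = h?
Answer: 608/21 ≈ 28.952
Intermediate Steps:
l = 30 (l = -6*(-5) = 30)
s(y) = -15/4 (s(y) = -⅛*30 = -15/4)
152/(s(-12) + E(Y(2 - 5))) = 152/(-15/4 + (2 - 5)²) = 152/(-15/4 + (-3)²) = 152/(-15/4 + 9) = 152/(21/4) = 152*(4/21) = 608/21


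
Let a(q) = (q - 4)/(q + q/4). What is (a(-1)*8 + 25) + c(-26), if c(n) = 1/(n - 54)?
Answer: 4559/80 ≈ 56.987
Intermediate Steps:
c(n) = 1/(-54 + n)
a(q) = 4*(-4 + q)/(5*q) (a(q) = (-4 + q)/(q + q*(¼)) = (-4 + q)/(q + q/4) = (-4 + q)/((5*q/4)) = (-4 + q)*(4/(5*q)) = 4*(-4 + q)/(5*q))
(a(-1)*8 + 25) + c(-26) = (((⅘)*(-4 - 1)/(-1))*8 + 25) + 1/(-54 - 26) = (((⅘)*(-1)*(-5))*8 + 25) + 1/(-80) = (4*8 + 25) - 1/80 = (32 + 25) - 1/80 = 57 - 1/80 = 4559/80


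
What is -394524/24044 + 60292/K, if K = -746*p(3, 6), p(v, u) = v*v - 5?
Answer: -164182529/4484206 ≈ -36.614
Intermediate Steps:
p(v, u) = -5 + v**2 (p(v, u) = v**2 - 5 = -5 + v**2)
K = -2984 (K = -746*(-5 + 3**2) = -746*(-5 + 9) = -746*4 = -2984)
-394524/24044 + 60292/K = -394524/24044 + 60292/(-2984) = -394524*1/24044 + 60292*(-1/2984) = -98631/6011 - 15073/746 = -164182529/4484206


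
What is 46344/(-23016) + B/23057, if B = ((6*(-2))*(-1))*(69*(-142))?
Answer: -157278451/22111663 ≈ -7.1129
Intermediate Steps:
B = -117576 (B = -12*(-1)*(-9798) = 12*(-9798) = -117576)
46344/(-23016) + B/23057 = 46344/(-23016) - 117576/23057 = 46344*(-1/23016) - 117576*1/23057 = -1931/959 - 117576/23057 = -157278451/22111663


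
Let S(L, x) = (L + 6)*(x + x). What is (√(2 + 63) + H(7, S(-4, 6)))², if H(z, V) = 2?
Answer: (2 + √65)² ≈ 101.25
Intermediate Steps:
S(L, x) = 2*x*(6 + L) (S(L, x) = (6 + L)*(2*x) = 2*x*(6 + L))
(√(2 + 63) + H(7, S(-4, 6)))² = (√(2 + 63) + 2)² = (√65 + 2)² = (2 + √65)²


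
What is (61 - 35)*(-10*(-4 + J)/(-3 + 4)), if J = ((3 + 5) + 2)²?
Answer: -24960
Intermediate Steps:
J = 100 (J = (8 + 2)² = 10² = 100)
(61 - 35)*(-10*(-4 + J)/(-3 + 4)) = (61 - 35)*(-10*(-4 + 100)/(-3 + 4)) = 26*(-960/1) = 26*(-960) = -24960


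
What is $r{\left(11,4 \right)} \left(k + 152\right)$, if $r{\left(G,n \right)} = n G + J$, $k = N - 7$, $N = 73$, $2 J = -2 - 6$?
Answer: $8720$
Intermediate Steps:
$J = -4$ ($J = \frac{-2 - 6}{2} = \frac{1}{2} \left(-8\right) = -4$)
$k = 66$ ($k = 73 - 7 = 66$)
$r{\left(G,n \right)} = -4 + G n$ ($r{\left(G,n \right)} = n G - 4 = G n - 4 = -4 + G n$)
$r{\left(11,4 \right)} \left(k + 152\right) = \left(-4 + 11 \cdot 4\right) \left(66 + 152\right) = \left(-4 + 44\right) 218 = 40 \cdot 218 = 8720$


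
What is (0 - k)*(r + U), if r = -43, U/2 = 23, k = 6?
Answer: -18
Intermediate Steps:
U = 46 (U = 2*23 = 46)
(0 - k)*(r + U) = (0 - 1*6)*(-43 + 46) = (0 - 6)*3 = -6*3 = -18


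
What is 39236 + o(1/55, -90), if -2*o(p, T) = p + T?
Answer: 4320909/110 ≈ 39281.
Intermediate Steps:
o(p, T) = -T/2 - p/2 (o(p, T) = -(p + T)/2 = -(T + p)/2 = -T/2 - p/2)
39236 + o(1/55, -90) = 39236 + (-1/2*(-90) - 1/2/55) = 39236 + (45 - 1/2*1/55) = 39236 + (45 - 1/110) = 39236 + 4949/110 = 4320909/110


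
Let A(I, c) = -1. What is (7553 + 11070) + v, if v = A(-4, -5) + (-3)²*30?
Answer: 18892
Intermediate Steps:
v = 269 (v = -1 + (-3)²*30 = -1 + 9*30 = -1 + 270 = 269)
(7553 + 11070) + v = (7553 + 11070) + 269 = 18623 + 269 = 18892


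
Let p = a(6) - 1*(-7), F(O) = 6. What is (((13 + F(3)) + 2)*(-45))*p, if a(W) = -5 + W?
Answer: -7560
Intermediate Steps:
p = 8 (p = (-5 + 6) - 1*(-7) = 1 + 7 = 8)
(((13 + F(3)) + 2)*(-45))*p = (((13 + 6) + 2)*(-45))*8 = ((19 + 2)*(-45))*8 = (21*(-45))*8 = -945*8 = -7560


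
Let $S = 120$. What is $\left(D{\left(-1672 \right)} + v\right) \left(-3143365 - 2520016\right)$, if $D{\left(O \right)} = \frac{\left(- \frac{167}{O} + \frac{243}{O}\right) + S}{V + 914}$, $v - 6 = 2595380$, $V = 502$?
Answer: $- \frac{457892663791238491}{31152} \approx -1.4699 \cdot 10^{13}$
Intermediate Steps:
$v = 2595386$ ($v = 6 + 2595380 = 2595386$)
$D{\left(O \right)} = \frac{5}{59} + \frac{19}{354 O}$ ($D{\left(O \right)} = \frac{\left(- \frac{167}{O} + \frac{243}{O}\right) + 120}{502 + 914} = \frac{\frac{76}{O} + 120}{1416} = \left(120 + \frac{76}{O}\right) \frac{1}{1416} = \frac{5}{59} + \frac{19}{354 O}$)
$\left(D{\left(-1672 \right)} + v\right) \left(-3143365 - 2520016\right) = \left(\frac{19 + 30 \left(-1672\right)}{354 \left(-1672\right)} + 2595386\right) \left(-3143365 - 2520016\right) = \left(\frac{1}{354} \left(- \frac{1}{1672}\right) \left(19 - 50160\right) + 2595386\right) \left(-5663381\right) = \left(\frac{1}{354} \left(- \frac{1}{1672}\right) \left(-50141\right) + 2595386\right) \left(-5663381\right) = \left(\frac{2639}{31152} + 2595386\right) \left(-5663381\right) = \frac{80851467311}{31152} \left(-5663381\right) = - \frac{457892663791238491}{31152}$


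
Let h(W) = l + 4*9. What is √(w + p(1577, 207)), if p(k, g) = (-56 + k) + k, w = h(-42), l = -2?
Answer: 6*√87 ≈ 55.964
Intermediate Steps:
h(W) = 34 (h(W) = -2 + 4*9 = -2 + 36 = 34)
w = 34
p(k, g) = -56 + 2*k
√(w + p(1577, 207)) = √(34 + (-56 + 2*1577)) = √(34 + (-56 + 3154)) = √(34 + 3098) = √3132 = 6*√87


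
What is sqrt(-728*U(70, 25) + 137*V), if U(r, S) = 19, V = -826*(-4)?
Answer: 4*sqrt(27426) ≈ 662.43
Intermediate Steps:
V = 3304
sqrt(-728*U(70, 25) + 137*V) = sqrt(-728*19 + 137*3304) = sqrt(-13832 + 452648) = sqrt(438816) = 4*sqrt(27426)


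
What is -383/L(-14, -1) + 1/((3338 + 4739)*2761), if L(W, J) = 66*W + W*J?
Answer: 8541129561/20293543270 ≈ 0.42088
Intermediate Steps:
L(W, J) = 66*W + J*W
-383/L(-14, -1) + 1/((3338 + 4739)*2761) = -383*(-1/(14*(66 - 1))) + 1/((3338 + 4739)*2761) = -383/((-14*65)) + (1/2761)/8077 = -383/(-910) + (1/8077)*(1/2761) = -383*(-1/910) + 1/22300597 = 383/910 + 1/22300597 = 8541129561/20293543270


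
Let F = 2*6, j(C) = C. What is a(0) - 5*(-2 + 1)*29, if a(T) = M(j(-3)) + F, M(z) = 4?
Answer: 161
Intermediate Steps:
F = 12
a(T) = 16 (a(T) = 4 + 12 = 16)
a(0) - 5*(-2 + 1)*29 = 16 - 5*(-2 + 1)*29 = 16 - 5*(-1)*29 = 16 + 5*29 = 16 + 145 = 161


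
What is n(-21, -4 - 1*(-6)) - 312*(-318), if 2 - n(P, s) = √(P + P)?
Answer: 99218 - I*√42 ≈ 99218.0 - 6.4807*I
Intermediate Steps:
n(P, s) = 2 - √2*√P (n(P, s) = 2 - √(P + P) = 2 - √(2*P) = 2 - √2*√P)
n(-21, -4 - 1*(-6)) - 312*(-318) = (2 - √2*√(-21)) - 312*(-318) = (2 - √2*I*√21) + 99216 = (2 - I*√42) + 99216 = 99218 - I*√42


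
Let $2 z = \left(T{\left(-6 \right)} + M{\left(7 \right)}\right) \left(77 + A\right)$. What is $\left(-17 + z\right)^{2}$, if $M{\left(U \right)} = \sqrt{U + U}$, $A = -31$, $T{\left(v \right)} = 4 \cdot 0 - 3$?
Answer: $14802 - 3956 \sqrt{14} \approx 0.0033779$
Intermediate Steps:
$T{\left(v \right)} = -3$ ($T{\left(v \right)} = 0 - 3 = -3$)
$M{\left(U \right)} = \sqrt{2} \sqrt{U}$ ($M{\left(U \right)} = \sqrt{2 U} = \sqrt{2} \sqrt{U}$)
$z = -69 + 23 \sqrt{14}$ ($z = \frac{\left(-3 + \sqrt{2} \sqrt{7}\right) \left(77 - 31\right)}{2} = \frac{\left(-3 + \sqrt{14}\right) 46}{2} = \frac{-138 + 46 \sqrt{14}}{2} = -69 + 23 \sqrt{14} \approx 17.058$)
$\left(-17 + z\right)^{2} = \left(-17 - \left(69 - 23 \sqrt{14}\right)\right)^{2} = \left(-86 + 23 \sqrt{14}\right)^{2}$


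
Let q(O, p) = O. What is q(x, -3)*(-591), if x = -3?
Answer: 1773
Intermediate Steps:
q(x, -3)*(-591) = -3*(-591) = 1773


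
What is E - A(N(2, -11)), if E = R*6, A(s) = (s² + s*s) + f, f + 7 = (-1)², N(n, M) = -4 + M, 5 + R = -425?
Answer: -3024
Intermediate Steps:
R = -430 (R = -5 - 425 = -430)
f = -6 (f = -7 + (-1)² = -7 + 1 = -6)
A(s) = -6 + 2*s² (A(s) = (s² + s*s) - 6 = (s² + s²) - 6 = 2*s² - 6 = -6 + 2*s²)
E = -2580 (E = -430*6 = -2580)
E - A(N(2, -11)) = -2580 - (-6 + 2*(-4 - 11)²) = -2580 - (-6 + 2*(-15)²) = -2580 - (-6 + 2*225) = -2580 - (-6 + 450) = -2580 - 1*444 = -2580 - 444 = -3024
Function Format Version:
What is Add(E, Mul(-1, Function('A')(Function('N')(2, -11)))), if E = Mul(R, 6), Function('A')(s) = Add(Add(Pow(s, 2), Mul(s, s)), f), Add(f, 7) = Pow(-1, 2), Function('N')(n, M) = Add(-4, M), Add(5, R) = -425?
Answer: -3024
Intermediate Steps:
R = -430 (R = Add(-5, -425) = -430)
f = -6 (f = Add(-7, Pow(-1, 2)) = Add(-7, 1) = -6)
Function('A')(s) = Add(-6, Mul(2, Pow(s, 2))) (Function('A')(s) = Add(Add(Pow(s, 2), Mul(s, s)), -6) = Add(Add(Pow(s, 2), Pow(s, 2)), -6) = Add(Mul(2, Pow(s, 2)), -6) = Add(-6, Mul(2, Pow(s, 2))))
E = -2580 (E = Mul(-430, 6) = -2580)
Add(E, Mul(-1, Function('A')(Function('N')(2, -11)))) = Add(-2580, Mul(-1, Add(-6, Mul(2, Pow(Add(-4, -11), 2))))) = Add(-2580, Mul(-1, Add(-6, Mul(2, Pow(-15, 2))))) = Add(-2580, Mul(-1, Add(-6, Mul(2, 225)))) = Add(-2580, Mul(-1, Add(-6, 450))) = Add(-2580, Mul(-1, 444)) = Add(-2580, -444) = -3024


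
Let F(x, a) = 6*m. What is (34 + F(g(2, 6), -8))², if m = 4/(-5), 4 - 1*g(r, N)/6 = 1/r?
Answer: 21316/25 ≈ 852.64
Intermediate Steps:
g(r, N) = 24 - 6/r
m = -⅘ (m = 4*(-⅕) = -⅘ ≈ -0.80000)
F(x, a) = -24/5 (F(x, a) = 6*(-⅘) = -24/5)
(34 + F(g(2, 6), -8))² = (34 - 24/5)² = (146/5)² = 21316/25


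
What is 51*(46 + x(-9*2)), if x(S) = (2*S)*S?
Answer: 35394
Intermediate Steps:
x(S) = 2*S²
51*(46 + x(-9*2)) = 51*(46 + 2*(-9*2)²) = 51*(46 + 2*(-3*6)²) = 51*(46 + 2*(-18)²) = 51*(46 + 2*324) = 51*(46 + 648) = 51*694 = 35394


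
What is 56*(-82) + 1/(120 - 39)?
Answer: -371951/81 ≈ -4592.0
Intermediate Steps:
56*(-82) + 1/(120 - 39) = -4592 + 1/81 = -371951/81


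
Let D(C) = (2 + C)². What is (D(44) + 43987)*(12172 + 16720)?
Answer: 1332007876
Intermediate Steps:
(D(44) + 43987)*(12172 + 16720) = ((2 + 44)² + 43987)*(12172 + 16720) = (46² + 43987)*28892 = (2116 + 43987)*28892 = 46103*28892 = 1332007876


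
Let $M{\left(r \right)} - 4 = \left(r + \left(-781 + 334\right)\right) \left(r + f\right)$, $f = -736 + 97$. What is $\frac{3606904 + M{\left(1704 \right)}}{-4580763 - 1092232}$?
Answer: $- \frac{4945613}{5672995} \approx -0.87178$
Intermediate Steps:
$f = -639$
$M{\left(r \right)} = 4 + \left(-639 + r\right) \left(-447 + r\right)$ ($M{\left(r \right)} = 4 + \left(r + \left(-781 + 334\right)\right) \left(r - 639\right) = 4 + \left(r - 447\right) \left(-639 + r\right) = 4 + \left(-447 + r\right) \left(-639 + r\right) = 4 + \left(-639 + r\right) \left(-447 + r\right)$)
$\frac{3606904 + M{\left(1704 \right)}}{-4580763 - 1092232} = \frac{3606904 + \left(285637 + 1704^{2} - 1850544\right)}{-4580763 - 1092232} = \frac{3606904 + \left(285637 + 2903616 - 1850544\right)}{-5672995} = \left(3606904 + 1338709\right) \left(- \frac{1}{5672995}\right) = 4945613 \left(- \frac{1}{5672995}\right) = - \frac{4945613}{5672995}$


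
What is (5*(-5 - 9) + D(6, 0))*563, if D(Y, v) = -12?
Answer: -46166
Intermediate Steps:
(5*(-5 - 9) + D(6, 0))*563 = (5*(-5 - 9) - 12)*563 = (5*(-14) - 12)*563 = (-70 - 12)*563 = -82*563 = -46166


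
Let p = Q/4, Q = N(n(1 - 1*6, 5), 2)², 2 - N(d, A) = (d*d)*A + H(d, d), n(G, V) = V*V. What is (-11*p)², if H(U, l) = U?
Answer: 317759823020761/16 ≈ 1.9860e+13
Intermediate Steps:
n(G, V) = V²
N(d, A) = 2 - d - A*d² (N(d, A) = 2 - ((d*d)*A + d) = 2 - (d²*A + d) = 2 - (A*d² + d) = 2 - (d + A*d²) = 2 + (-d - A*d²) = 2 - d - A*d²)
Q = 1620529 (Q = (2 - 1*5² - 1*2*(5²)²)² = (2 - 1*25 - 1*2*25²)² = (2 - 25 - 1*2*625)² = (2 - 25 - 1250)² = (-1273)² = 1620529)
p = 1620529/4 ≈ 4.0513e+5
(-11*p)² = (-11*1620529/4)² = (-17825819/4)² = 317759823020761/16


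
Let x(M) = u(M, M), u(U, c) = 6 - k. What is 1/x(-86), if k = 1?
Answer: ⅕ ≈ 0.20000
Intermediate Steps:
u(U, c) = 5 (u(U, c) = 6 - 1*1 = 6 - 1 = 5)
x(M) = 5
1/x(-86) = 1/5 = ⅕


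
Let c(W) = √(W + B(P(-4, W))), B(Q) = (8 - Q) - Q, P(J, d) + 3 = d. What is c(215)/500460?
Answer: I*√201/500460 ≈ 2.8329e-5*I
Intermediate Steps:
P(J, d) = -3 + d
B(Q) = 8 - 2*Q
c(W) = √(14 - W) (c(W) = √(W + (8 - 2*(-3 + W))) = √(W + (8 + (6 - 2*W))) = √(W + (14 - 2*W)) = √(14 - W))
c(215)/500460 = √(14 - 1*215)/500460 = √(14 - 215)*(1/500460) = √(-201)*(1/500460) = (I*√201)*(1/500460) = I*√201/500460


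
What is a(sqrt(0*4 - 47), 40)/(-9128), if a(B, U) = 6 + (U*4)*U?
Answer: -3203/4564 ≈ -0.70180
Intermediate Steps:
a(B, U) = 6 + 4*U**2 (a(B, U) = 6 + (4*U)*U = 6 + 4*U**2)
a(sqrt(0*4 - 47), 40)/(-9128) = (6 + 4*40**2)/(-9128) = (6 + 4*1600)*(-1/9128) = (6 + 6400)*(-1/9128) = 6406*(-1/9128) = -3203/4564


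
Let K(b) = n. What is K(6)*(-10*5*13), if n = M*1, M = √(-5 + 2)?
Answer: -650*I*√3 ≈ -1125.8*I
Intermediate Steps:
M = I*√3 (M = √(-3) = I*√3 ≈ 1.732*I)
n = I*√3 (n = (I*√3)*1 = I*√3 ≈ 1.732*I)
K(b) = I*√3
K(6)*(-10*5*13) = (I*√3)*(-10*5*13) = (I*√3)*(-50*13) = (I*√3)*(-650) = -650*I*√3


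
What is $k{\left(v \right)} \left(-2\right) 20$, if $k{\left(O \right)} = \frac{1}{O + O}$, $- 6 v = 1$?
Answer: $120$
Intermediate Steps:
$v = - \frac{1}{6}$ ($v = \left(- \frac{1}{6}\right) 1 = - \frac{1}{6} \approx -0.16667$)
$k{\left(O \right)} = \frac{1}{2 O}$
$k{\left(v \right)} \left(-2\right) 20 = \frac{1}{2 \left(- \frac{1}{6}\right)} \left(-2\right) 20 = \frac{1}{2} \left(-6\right) \left(-2\right) 20 = \left(-3\right) \left(-2\right) 20 = 6 \cdot 20 = 120$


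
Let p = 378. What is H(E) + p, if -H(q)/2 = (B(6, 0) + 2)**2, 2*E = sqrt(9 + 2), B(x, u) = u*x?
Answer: 370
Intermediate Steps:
E = sqrt(11)/2 (E = sqrt(9 + 2)/2 = sqrt(11)/2 ≈ 1.6583)
H(q) = -8 (H(q) = -2*(0*6 + 2)**2 = -2*(0 + 2)**2 = -2*2**2 = -2*4 = -8)
H(E) + p = -8 + 378 = 370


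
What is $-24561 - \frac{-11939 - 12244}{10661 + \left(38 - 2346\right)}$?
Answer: $- \frac{205133850}{8353} \approx -24558.0$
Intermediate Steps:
$-24561 - \frac{-11939 - 12244}{10661 + \left(38 - 2346\right)} = -24561 - - \frac{24183}{10661 - 2308} = -24561 - - \frac{24183}{8353} = -24561 + \frac{24183}{8353} = - \frac{205133850}{8353}$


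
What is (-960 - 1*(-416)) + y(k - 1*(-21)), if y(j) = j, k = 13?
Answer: -510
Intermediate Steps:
(-960 - 1*(-416)) + y(k - 1*(-21)) = (-960 - 1*(-416)) + (13 - 1*(-21)) = (-960 + 416) + (13 + 21) = -544 + 34 = -510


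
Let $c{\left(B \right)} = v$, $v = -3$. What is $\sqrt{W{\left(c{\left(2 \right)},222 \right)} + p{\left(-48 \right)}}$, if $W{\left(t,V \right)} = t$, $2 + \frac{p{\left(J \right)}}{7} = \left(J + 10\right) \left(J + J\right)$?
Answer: $13 \sqrt{151} \approx 159.75$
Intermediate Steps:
$c{\left(B \right)} = -3$
$p{\left(J \right)} = -14 + 14 J \left(10 + J\right)$ ($p{\left(J \right)} = -14 + 7 \left(J + 10\right) \left(J + J\right) = -14 + 7 \left(10 + J\right) 2 J = -14 + 7 \cdot 2 J \left(10 + J\right) = -14 + 14 J \left(10 + J\right)$)
$\sqrt{W{\left(c{\left(2 \right)},222 \right)} + p{\left(-48 \right)}} = \sqrt{-3 + \left(-14 + 14 \left(-48\right)^{2} + 140 \left(-48\right)\right)} = \sqrt{-3 - -25522} = \sqrt{-3 + 25522} = \sqrt{25519} = 13 \sqrt{151}$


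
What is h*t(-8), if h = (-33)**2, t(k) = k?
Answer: -8712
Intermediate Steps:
h = 1089
h*t(-8) = 1089*(-8) = -8712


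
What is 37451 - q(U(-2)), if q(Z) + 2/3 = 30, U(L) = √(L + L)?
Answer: 112265/3 ≈ 37422.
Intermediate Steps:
U(L) = √2*√L (U(L) = √(2*L) = √2*√L)
q(Z) = 88/3 (q(Z) = -⅔ + 30 = 88/3)
37451 - q(U(-2)) = 37451 - 1*88/3 = 37451 - 88/3 = 112265/3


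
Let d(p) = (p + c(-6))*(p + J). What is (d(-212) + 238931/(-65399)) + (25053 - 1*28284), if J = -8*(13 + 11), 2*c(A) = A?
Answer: 5469014040/65399 ≈ 83625.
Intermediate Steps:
c(A) = A/2
J = -192 (J = -8*24 = -192)
d(p) = (-192 + p)*(-3 + p) (d(p) = (p + (½)*(-6))*(p - 192) = (p - 3)*(-192 + p) = (-3 + p)*(-192 + p) = (-192 + p)*(-3 + p))
(d(-212) + 238931/(-65399)) + (25053 - 1*28284) = ((576 + (-212)² - 195*(-212)) + 238931/(-65399)) + (25053 - 1*28284) = ((576 + 44944 + 41340) + 238931*(-1/65399)) + (25053 - 28284) = (86860 - 238931/65399) - 3231 = 5680318209/65399 - 3231 = 5469014040/65399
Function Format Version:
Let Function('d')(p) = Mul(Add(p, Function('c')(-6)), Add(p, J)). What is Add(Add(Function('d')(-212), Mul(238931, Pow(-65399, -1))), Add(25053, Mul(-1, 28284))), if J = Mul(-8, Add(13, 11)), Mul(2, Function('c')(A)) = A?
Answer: Rational(5469014040, 65399) ≈ 83625.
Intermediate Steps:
Function('c')(A) = Mul(Rational(1, 2), A)
J = -192 (J = Mul(-8, 24) = -192)
Function('d')(p) = Mul(Add(-192, p), Add(-3, p)) (Function('d')(p) = Mul(Add(p, Mul(Rational(1, 2), -6)), Add(p, -192)) = Mul(Add(p, -3), Add(-192, p)) = Mul(Add(-3, p), Add(-192, p)) = Mul(Add(-192, p), Add(-3, p)))
Add(Add(Function('d')(-212), Mul(238931, Pow(-65399, -1))), Add(25053, Mul(-1, 28284))) = Add(Add(Add(576, Pow(-212, 2), Mul(-195, -212)), Mul(238931, Pow(-65399, -1))), Add(25053, Mul(-1, 28284))) = Add(Add(Add(576, 44944, 41340), Mul(238931, Rational(-1, 65399))), Add(25053, -28284)) = Add(Add(86860, Rational(-238931, 65399)), -3231) = Add(Rational(5680318209, 65399), -3231) = Rational(5469014040, 65399)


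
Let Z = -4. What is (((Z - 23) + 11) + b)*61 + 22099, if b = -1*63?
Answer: 17280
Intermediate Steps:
b = -63
(((Z - 23) + 11) + b)*61 + 22099 = (((-4 - 23) + 11) - 63)*61 + 22099 = ((-27 + 11) - 63)*61 + 22099 = (-16 - 63)*61 + 22099 = -79*61 + 22099 = -4819 + 22099 = 17280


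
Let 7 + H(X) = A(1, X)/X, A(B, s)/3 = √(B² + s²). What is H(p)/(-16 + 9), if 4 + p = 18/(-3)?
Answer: 1 + 3*√101/70 ≈ 1.4307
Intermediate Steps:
A(B, s) = 3*√(B² + s²)
p = -10 (p = -4 + 18/(-3) = -4 + 18*(-⅓) = -4 - 6 = -10)
H(X) = -7 + 3*√(1 + X²)/X (H(X) = -7 + (3*√(1² + X²))/X = -7 + (3*√(1 + X²))/X = -7 + 3*√(1 + X²)/X)
H(p)/(-16 + 9) = (-7 + 3*√(1 + (-10)²)/(-10))/(-16 + 9) = (-7 + 3*(-⅒)*√(1 + 100))/(-7) = -(-7 + 3*(-⅒)*√101)/7 = -(-7 - 3*√101/10)/7 = 1 + 3*√101/70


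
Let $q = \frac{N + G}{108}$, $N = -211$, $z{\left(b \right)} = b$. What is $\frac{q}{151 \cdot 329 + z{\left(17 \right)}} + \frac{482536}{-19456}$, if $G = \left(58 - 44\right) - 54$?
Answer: $- \frac{79036153}{3186756} \approx -24.801$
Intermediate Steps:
$G = -40$ ($G = 14 - 54 = -40$)
$q = - \frac{251}{108}$ ($q = \frac{-211 - 40}{108} = \left(-251\right) \frac{1}{108} = - \frac{251}{108} \approx -2.3241$)
$\frac{q}{151 \cdot 329 + z{\left(17 \right)}} + \frac{482536}{-19456} = - \frac{251}{108 \left(151 \cdot 329 + 17\right)} + \frac{482536}{-19456} = - \frac{251}{108 \left(49679 + 17\right)} + 482536 \left(- \frac{1}{19456}\right) = - \frac{251}{108 \cdot 49696} - \frac{60317}{2432} = \left(- \frac{251}{108}\right) \frac{1}{49696} - \frac{60317}{2432} = - \frac{251}{5367168} - \frac{60317}{2432} = - \frac{79036153}{3186756}$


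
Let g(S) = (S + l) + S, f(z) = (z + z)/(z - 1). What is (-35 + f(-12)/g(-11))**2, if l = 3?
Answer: 75151561/61009 ≈ 1231.8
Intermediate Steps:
f(z) = 2*z/(-1 + z) (f(z) = (2*z)/(-1 + z) = 2*z/(-1 + z))
g(S) = 3 + 2*S (g(S) = (S + 3) + S = (3 + S) + S = 3 + 2*S)
(-35 + f(-12)/g(-11))**2 = (-35 + (2*(-12)/(-1 - 12))/(3 + 2*(-11)))**2 = (-35 + (2*(-12)/(-13))/(3 - 22))**2 = (-35 + (2*(-12)*(-1/13))/(-19))**2 = (-35 + (24/13)*(-1/19))**2 = (-35 - 24/247)**2 = (-8669/247)**2 = 75151561/61009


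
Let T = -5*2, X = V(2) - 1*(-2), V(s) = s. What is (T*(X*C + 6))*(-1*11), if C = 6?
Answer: 3300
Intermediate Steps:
X = 4 (X = 2 - 1*(-2) = 2 + 2 = 4)
T = -10
(T*(X*C + 6))*(-1*11) = (-10*(4*6 + 6))*(-1*11) = -10*(24 + 6)*(-11) = -10*30*(-11) = -300*(-11) = 3300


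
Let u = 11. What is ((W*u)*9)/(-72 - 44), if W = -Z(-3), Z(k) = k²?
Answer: 891/116 ≈ 7.6810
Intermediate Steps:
W = -9 (W = -1*(-3)² = -1*9 = -9)
((W*u)*9)/(-72 - 44) = (-9*11*9)/(-72 - 44) = (-99*9)/(-116) = -1/116*(-891) = 891/116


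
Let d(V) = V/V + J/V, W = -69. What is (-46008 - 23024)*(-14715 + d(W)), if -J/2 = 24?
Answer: 23360842992/23 ≈ 1.0157e+9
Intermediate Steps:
J = -48 (J = -2*24 = -48)
d(V) = 1 - 48/V (d(V) = V/V - 48/V = 1 - 48/V)
(-46008 - 23024)*(-14715 + d(W)) = (-46008 - 23024)*(-14715 + (-48 - 69)/(-69)) = -69032*(-14715 - 1/69*(-117)) = -69032*(-14715 + 39/23) = -69032*(-338406/23) = 23360842992/23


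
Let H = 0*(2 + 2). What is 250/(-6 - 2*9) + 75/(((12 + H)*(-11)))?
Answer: -725/66 ≈ -10.985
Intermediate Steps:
H = 0 (H = 0*4 = 0)
250/(-6 - 2*9) + 75/(((12 + H)*(-11))) = 250/(-6 - 2*9) + 75/(((12 + 0)*(-11))) = 250/(-6 - 18) + 75/((12*(-11))) = 250/(-24) + 75/(-132) = 250*(-1/24) + 75*(-1/132) = -125/12 - 25/44 = -725/66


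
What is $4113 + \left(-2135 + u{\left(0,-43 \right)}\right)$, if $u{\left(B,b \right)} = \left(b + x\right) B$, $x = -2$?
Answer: $1978$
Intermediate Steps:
$u{\left(B,b \right)} = B \left(-2 + b\right)$ ($u{\left(B,b \right)} = \left(b - 2\right) B = \left(-2 + b\right) B = B \left(-2 + b\right)$)
$4113 + \left(-2135 + u{\left(0,-43 \right)}\right) = 4113 - \left(2135 + 0 \left(-2 - 43\right)\right) = 4113 + \left(-2135 + 0 \left(-45\right)\right) = 4113 + \left(-2135 + 0\right) = 4113 - 2135 = 1978$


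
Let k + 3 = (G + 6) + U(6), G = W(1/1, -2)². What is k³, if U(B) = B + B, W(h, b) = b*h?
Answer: 6859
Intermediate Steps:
U(B) = 2*B
G = 4 (G = (-2/1)² = (-2*1)² = (-2)² = 4)
k = 19 (k = -3 + ((4 + 6) + 2*6) = -3 + (10 + 12) = -3 + 22 = 19)
k³ = 19³ = 6859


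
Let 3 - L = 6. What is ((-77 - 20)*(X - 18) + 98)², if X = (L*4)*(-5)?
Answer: 15808576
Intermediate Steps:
L = -3 (L = 3 - 1*6 = 3 - 6 = -3)
X = 60 (X = -3*4*(-5) = -12*(-5) = 60)
((-77 - 20)*(X - 18) + 98)² = ((-77 - 20)*(60 - 18) + 98)² = (-97*42 + 98)² = (-4074 + 98)² = (-3976)² = 15808576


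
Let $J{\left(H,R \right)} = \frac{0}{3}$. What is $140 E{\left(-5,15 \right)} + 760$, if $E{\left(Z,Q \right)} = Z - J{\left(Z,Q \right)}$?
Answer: $60$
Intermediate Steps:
$J{\left(H,R \right)} = 0$ ($J{\left(H,R \right)} = 0 \cdot \frac{1}{3} = 0$)
$E{\left(Z,Q \right)} = Z$ ($E{\left(Z,Q \right)} = Z - 0 = Z + 0 = Z$)
$140 E{\left(-5,15 \right)} + 760 = 140 \left(-5\right) + 760 = -700 + 760 = 60$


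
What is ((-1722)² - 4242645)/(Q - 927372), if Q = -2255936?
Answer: 1277361/3183308 ≈ 0.40127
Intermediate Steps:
((-1722)² - 4242645)/(Q - 927372) = ((-1722)² - 4242645)/(-2255936 - 927372) = (2965284 - 4242645)/(-3183308) = -1277361*(-1/3183308) = 1277361/3183308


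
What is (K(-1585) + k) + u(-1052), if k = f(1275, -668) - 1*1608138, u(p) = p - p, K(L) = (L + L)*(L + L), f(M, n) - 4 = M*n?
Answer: 7589066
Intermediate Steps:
f(M, n) = 4 + M*n
K(L) = 4*L² (K(L) = (2*L)*(2*L) = 4*L²)
u(p) = 0
k = -2459834 (k = (4 + 1275*(-668)) - 1*1608138 = (4 - 851700) - 1608138 = -851696 - 1608138 = -2459834)
(K(-1585) + k) + u(-1052) = (4*(-1585)² - 2459834) + 0 = (4*2512225 - 2459834) + 0 = (10048900 - 2459834) + 0 = 7589066 + 0 = 7589066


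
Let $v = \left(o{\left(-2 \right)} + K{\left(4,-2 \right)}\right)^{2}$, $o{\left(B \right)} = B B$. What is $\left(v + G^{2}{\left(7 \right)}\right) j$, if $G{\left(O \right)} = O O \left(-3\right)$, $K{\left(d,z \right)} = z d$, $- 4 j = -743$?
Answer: $\frac{16067375}{4} \approx 4.0168 \cdot 10^{6}$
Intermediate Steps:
$j = \frac{743}{4}$ ($j = \left(- \frac{1}{4}\right) \left(-743\right) = \frac{743}{4} \approx 185.75$)
$o{\left(B \right)} = B^{2}$
$K{\left(d,z \right)} = d z$
$G{\left(O \right)} = - 3 O^{2}$ ($G{\left(O \right)} = O^{2} \left(-3\right) = - 3 O^{2}$)
$v = 16$ ($v = \left(\left(-2\right)^{2} + 4 \left(-2\right)\right)^{2} = \left(4 - 8\right)^{2} = \left(-4\right)^{2} = 16$)
$\left(v + G^{2}{\left(7 \right)}\right) j = \left(16 + \left(- 3 \cdot 7^{2}\right)^{2}\right) \frac{743}{4} = \left(16 + \left(\left(-3\right) 49\right)^{2}\right) \frac{743}{4} = \left(16 + \left(-147\right)^{2}\right) \frac{743}{4} = \left(16 + 21609\right) \frac{743}{4} = 21625 \cdot \frac{743}{4} = \frac{16067375}{4}$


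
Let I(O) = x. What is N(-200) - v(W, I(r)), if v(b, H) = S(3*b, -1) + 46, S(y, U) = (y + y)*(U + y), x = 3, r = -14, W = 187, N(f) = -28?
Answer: -628394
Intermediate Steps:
S(y, U) = 2*y*(U + y) (S(y, U) = (2*y)*(U + y) = 2*y*(U + y))
I(O) = 3
v(b, H) = 46 + 6*b*(-1 + 3*b) (v(b, H) = 2*(3*b)*(-1 + 3*b) + 46 = 6*b*(-1 + 3*b) + 46 = 46 + 6*b*(-1 + 3*b))
N(-200) - v(W, I(r)) = -28 - (46 - 6*187 + 18*187**2) = -28 - (46 - 1122 + 18*34969) = -28 - (46 - 1122 + 629442) = -28 - 1*628366 = -28 - 628366 = -628394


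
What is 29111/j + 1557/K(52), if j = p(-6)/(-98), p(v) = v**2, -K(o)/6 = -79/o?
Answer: -112445789/1422 ≈ -79076.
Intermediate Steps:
K(o) = 474/o (K(o) = -(-474)/o = 474/o)
j = -18/49 (j = (-6)**2/(-98) = -1/98*36 = -18/49 ≈ -0.36735)
29111/j + 1557/K(52) = 29111/(-18/49) + 1557/((474/52)) = 29111*(-49/18) + 1557/((474*(1/52))) = -1426439/18 + 1557/(237/26) = -1426439/18 + 1557*(26/237) = -1426439/18 + 13494/79 = -112445789/1422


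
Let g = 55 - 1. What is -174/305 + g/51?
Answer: 2532/5185 ≈ 0.48833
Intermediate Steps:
g = 54
-174/305 + g/51 = -174/305 + 54/51 = -174*1/305 + 54*(1/51) = -174/305 + 18/17 = 2532/5185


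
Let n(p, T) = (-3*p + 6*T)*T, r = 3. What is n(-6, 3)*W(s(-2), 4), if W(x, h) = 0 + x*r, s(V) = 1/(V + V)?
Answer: -81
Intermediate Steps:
s(V) = 1/(2*V)
W(x, h) = 3*x (W(x, h) = 0 + x*3 = 0 + 3*x = 3*x)
n(p, T) = T*(-3*p + 6*T)
n(-6, 3)*W(s(-2), 4) = (3*3*(-1*(-6) + 2*3))*(3*((½)/(-2))) = (3*3*(6 + 6))*(3*((½)*(-½))) = (3*3*12)*(3*(-¼)) = 108*(-¾) = -81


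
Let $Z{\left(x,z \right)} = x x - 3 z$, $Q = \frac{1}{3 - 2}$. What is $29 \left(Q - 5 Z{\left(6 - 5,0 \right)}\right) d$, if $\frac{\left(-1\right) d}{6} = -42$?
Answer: $-29232$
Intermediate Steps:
$d = 252$ ($d = \left(-6\right) \left(-42\right) = 252$)
$Q = 1$ ($Q = 1^{-1} = 1$)
$Z{\left(x,z \right)} = x^{2} - 3 z$
$29 \left(Q - 5 Z{\left(6 - 5,0 \right)}\right) d = 29 \left(1 - 5 \left(\left(6 - 5\right)^{2} - 0\right)\right) 252 = 29 \left(1 - 5 \left(1^{2} + 0\right)\right) 252 = 29 \left(1 - 5 \left(1 + 0\right)\right) 252 = 29 \left(1 - 5\right) 252 = 29 \left(-4\right) 252 = \left(-116\right) 252 = -29232$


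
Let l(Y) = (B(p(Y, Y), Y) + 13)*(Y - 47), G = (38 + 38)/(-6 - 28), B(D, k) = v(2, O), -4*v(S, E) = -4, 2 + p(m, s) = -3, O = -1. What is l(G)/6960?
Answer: -1953/19720 ≈ -0.099036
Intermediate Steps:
p(m, s) = -5 (p(m, s) = -2 - 3 = -5)
v(S, E) = 1 (v(S, E) = -¼*(-4) = 1)
B(D, k) = 1
G = -38/17 (G = 76/(-34) = 76*(-1/34) = -38/17 ≈ -2.2353)
l(Y) = -658 + 14*Y (l(Y) = (1 + 13)*(Y - 47) = 14*(-47 + Y) = -658 + 14*Y)
l(G)/6960 = (-658 + 14*(-38/17))/6960 = (-658 - 532/17)*(1/6960) = -11718/17*1/6960 = -1953/19720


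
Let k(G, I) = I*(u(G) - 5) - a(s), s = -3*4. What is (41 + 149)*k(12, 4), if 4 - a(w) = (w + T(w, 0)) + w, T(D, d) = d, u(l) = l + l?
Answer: 9120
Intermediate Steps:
u(l) = 2*l
s = -12
a(w) = 4 - 2*w (a(w) = 4 - ((w + 0) + w) = 4 - (w + w) = 4 - 2*w)
k(G, I) = -28 + I*(-5 + 2*G) (k(G, I) = I*(2*G - 5) - (4 - 2*(-12)) = I*(-5 + 2*G) - (4 + 24) = I*(-5 + 2*G) - 1*28 = I*(-5 + 2*G) - 28 = -28 + I*(-5 + 2*G))
(41 + 149)*k(12, 4) = (41 + 149)*(-28 - 5*4 + 2*12*4) = 190*(-28 - 20 + 96) = 190*48 = 9120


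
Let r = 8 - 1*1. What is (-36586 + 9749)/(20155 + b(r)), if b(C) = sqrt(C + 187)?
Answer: -540899735/406223831 + 26837*sqrt(194)/406223831 ≈ -1.3306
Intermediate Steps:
r = 7 (r = 8 - 1 = 7)
b(C) = sqrt(187 + C)
(-36586 + 9749)/(20155 + b(r)) = (-36586 + 9749)/(20155 + sqrt(187 + 7)) = -26837/(20155 + sqrt(194))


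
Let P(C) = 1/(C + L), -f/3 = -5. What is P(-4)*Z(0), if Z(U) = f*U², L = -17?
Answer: 0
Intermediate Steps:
f = 15 (f = -3*(-5) = 15)
Z(U) = 15*U²
P(C) = 1/(-17 + C) (P(C) = 1/(C - 17) = 1/(-17 + C))
P(-4)*Z(0) = (15*0²)/(-17 - 4) = (15*0)/(-21) = -1/21*0 = 0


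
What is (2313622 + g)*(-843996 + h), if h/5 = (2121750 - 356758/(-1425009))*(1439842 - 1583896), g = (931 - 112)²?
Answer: -2166410431808900248534164/475003 ≈ -4.5608e+18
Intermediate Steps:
g = 670761 (g = 819² = 670761)
h = -725915284790145720/475003 (h = 5*((2121750 - 356758/(-1425009))*(1439842 - 1583896)) = 5*((2121750 - 356758*(-1/1425009))*(-144054)) = 5*((2121750 + 356758/1425009)*(-144054)) = 5*((3023513202508/1425009)*(-144054)) = 5*(-145183056958029144/475003) = -725915284790145720/475003 ≈ -1.5282e+12)
(2313622 + g)*(-843996 + h) = (2313622 + 670761)*(-843996 - 725915284790145720/475003) = 2984383*(-725915685690777708/475003) = -2166410431808900248534164/475003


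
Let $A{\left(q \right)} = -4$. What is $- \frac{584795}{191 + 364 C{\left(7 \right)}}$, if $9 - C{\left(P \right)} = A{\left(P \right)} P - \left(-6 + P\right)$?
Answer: $- \frac{584795}{14023} \approx -41.703$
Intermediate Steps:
$C{\left(P \right)} = 3 + 5 P$ ($C{\left(P \right)} = 9 - \left(- 4 P - \left(-6 + P\right)\right) = 9 - \left(6 - 5 P\right) = 9 + \left(-6 + 5 P\right) = 3 + 5 P$)
$- \frac{584795}{191 + 364 C{\left(7 \right)}} = - \frac{584795}{191 + 364 \left(3 + 5 \cdot 7\right)} = - \frac{584795}{191 + 364 \left(3 + 35\right)} = - \frac{584795}{191 + 364 \cdot 38} = - \frac{584795}{191 + 13832} = - \frac{584795}{14023}$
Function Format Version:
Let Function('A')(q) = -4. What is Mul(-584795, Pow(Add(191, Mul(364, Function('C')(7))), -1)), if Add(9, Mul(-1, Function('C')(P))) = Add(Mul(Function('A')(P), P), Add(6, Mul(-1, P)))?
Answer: Rational(-584795, 14023) ≈ -41.703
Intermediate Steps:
Function('C')(P) = Add(3, Mul(5, P)) (Function('C')(P) = Add(9, Mul(-1, Add(Mul(-4, P), Add(6, Mul(-1, P))))) = Add(9, Mul(-1, Add(6, Mul(-5, P)))) = Add(9, Add(-6, Mul(5, P))) = Add(3, Mul(5, P)))
Mul(-584795, Pow(Add(191, Mul(364, Function('C')(7))), -1)) = Mul(-584795, Pow(Add(191, Mul(364, Add(3, Mul(5, 7)))), -1)) = Mul(-584795, Pow(Add(191, Mul(364, Add(3, 35))), -1)) = Mul(-584795, Pow(Add(191, Mul(364, 38)), -1)) = Mul(-584795, Pow(Add(191, 13832), -1)) = Mul(-584795, Pow(14023, -1)) = Mul(-584795, Rational(1, 14023)) = Rational(-584795, 14023)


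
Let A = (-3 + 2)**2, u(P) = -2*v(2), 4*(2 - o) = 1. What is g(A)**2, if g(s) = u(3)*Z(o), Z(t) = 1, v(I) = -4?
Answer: 64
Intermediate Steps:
o = 7/4 (o = 2 - 1/4*1 = 2 - 1/4 = 7/4 ≈ 1.7500)
u(P) = 8 (u(P) = -2*(-4) = 8)
A = 1 (A = (-1)**2 = 1)
g(s) = 8 (g(s) = 8*1 = 8)
g(A)**2 = 8**2 = 64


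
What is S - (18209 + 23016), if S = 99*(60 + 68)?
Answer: -28553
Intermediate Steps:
S = 12672 (S = 99*128 = 12672)
S - (18209 + 23016) = 12672 - (18209 + 23016) = 12672 - 1*41225 = 12672 - 41225 = -28553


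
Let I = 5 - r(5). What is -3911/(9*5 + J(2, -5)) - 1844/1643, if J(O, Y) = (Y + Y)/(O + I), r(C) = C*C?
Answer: -58587997/673630 ≈ -86.974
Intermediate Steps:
r(C) = C²
I = -20 (I = 5 - 1*5² = 5 - 1*25 = 5 - 25 = -20)
J(O, Y) = 2*Y/(-20 + O) (J(O, Y) = (Y + Y)/(O - 20) = (2*Y)/(-20 + O) = 2*Y/(-20 + O))
-3911/(9*5 + J(2, -5)) - 1844/1643 = -3911/(9*5 + 2*(-5)/(-20 + 2)) - 1844/1643 = -3911/(45 + 2*(-5)/(-18)) - 1844*1/1643 = -3911/(45 + 2*(-5)*(-1/18)) - 1844/1643 = -3911/(45 + 5/9) - 1844/1643 = -3911/410/9 - 1844/1643 = -3911*9/410 - 1844/1643 = -35199/410 - 1844/1643 = -58587997/673630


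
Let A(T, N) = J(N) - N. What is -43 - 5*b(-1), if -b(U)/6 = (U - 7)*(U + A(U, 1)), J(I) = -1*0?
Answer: 437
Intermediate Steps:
J(I) = 0
A(T, N) = -N (A(T, N) = 0 - N = -N)
b(U) = -6*(-1 + U)*(-7 + U) (b(U) = -6*(U - 7)*(U - 1*1) = -6*(-7 + U)*(U - 1) = -6*(-7 + U)*(-1 + U) = -6*(-1 + U)*(-7 + U))
-43 - 5*b(-1) = -43 - 5*(-42 - 6*(-1)**2 + 48*(-1)) = -43 - 5*(-42 - 6*1 - 48) = -43 - 5*(-42 - 6 - 48) = -43 - 5*(-96) = -43 + 480 = 437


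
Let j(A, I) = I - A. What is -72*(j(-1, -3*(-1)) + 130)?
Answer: -9648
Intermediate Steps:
-72*(j(-1, -3*(-1)) + 130) = -72*((-3*(-1) - 1*(-1)) + 130) = -72*((3 + 1) + 130) = -72*(4 + 130) = -72*134 = -9648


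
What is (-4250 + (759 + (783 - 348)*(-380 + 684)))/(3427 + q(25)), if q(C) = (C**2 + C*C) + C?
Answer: 128749/4702 ≈ 27.382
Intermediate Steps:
q(C) = C + 2*C**2 (q(C) = (C**2 + C**2) + C = 2*C**2 + C = C + 2*C**2)
(-4250 + (759 + (783 - 348)*(-380 + 684)))/(3427 + q(25)) = (-4250 + (759 + (783 - 348)*(-380 + 684)))/(3427 + 25*(1 + 2*25)) = (-4250 + (759 + 435*304))/(3427 + 25*(1 + 50)) = (-4250 + (759 + 132240))/(3427 + 25*51) = (-4250 + 132999)/(3427 + 1275) = 128749/4702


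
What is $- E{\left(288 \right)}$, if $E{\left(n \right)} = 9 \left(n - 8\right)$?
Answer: $-2520$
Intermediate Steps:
$E{\left(n \right)} = -72 + 9 n$ ($E{\left(n \right)} = 9 \left(-8 + n\right) = -72 + 9 n$)
$- E{\left(288 \right)} = - (-72 + 9 \cdot 288) = - (-72 + 2592) = \left(-1\right) 2520 = -2520$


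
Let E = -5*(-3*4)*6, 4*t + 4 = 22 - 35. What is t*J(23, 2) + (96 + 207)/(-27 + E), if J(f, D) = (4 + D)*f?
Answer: -130001/222 ≈ -585.59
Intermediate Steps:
J(f, D) = f*(4 + D)
t = -17/4 (t = -1 + (22 - 35)/4 = -1 + (¼)*(-13) = -1 - 13/4 = -17/4 ≈ -4.2500)
E = 360 (E = -(-60)*6 = -5*(-72) = 360)
t*J(23, 2) + (96 + 207)/(-27 + E) = -391*(4 + 2)/4 + (96 + 207)/(-27 + 360) = -391*6/4 + 303/333 = -17/4*138 + 303*(1/333) = -1173/2 + 101/111 = -130001/222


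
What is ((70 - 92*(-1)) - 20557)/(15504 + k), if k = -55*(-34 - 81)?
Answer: -20395/21829 ≈ -0.93431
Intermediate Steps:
k = 6325 (k = -55*(-115) = 6325)
((70 - 92*(-1)) - 20557)/(15504 + k) = ((70 - 92*(-1)) - 20557)/(15504 + 6325) = ((70 + 92) - 20557)/21829 = (162 - 20557)*(1/21829) = -20395*1/21829 = -20395/21829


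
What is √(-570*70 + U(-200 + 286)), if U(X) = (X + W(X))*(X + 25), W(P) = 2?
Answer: 18*I*√93 ≈ 173.59*I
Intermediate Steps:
U(X) = (2 + X)*(25 + X) (U(X) = (X + 2)*(X + 25) = (2 + X)*(25 + X))
√(-570*70 + U(-200 + 286)) = √(-570*70 + (50 + (-200 + 286)² + 27*(-200 + 286))) = √(-39900 + (50 + 86² + 27*86)) = √(-39900 + (50 + 7396 + 2322)) = √(-39900 + 9768) = √(-30132) = 18*I*√93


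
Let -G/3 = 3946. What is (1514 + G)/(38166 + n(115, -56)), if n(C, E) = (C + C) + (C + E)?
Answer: -10324/38455 ≈ -0.26847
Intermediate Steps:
n(C, E) = E + 3*C (n(C, E) = 2*C + (C + E) = E + 3*C)
G = -11838 (G = -3*3946 = -11838)
(1514 + G)/(38166 + n(115, -56)) = (1514 - 11838)/(38166 + (-56 + 3*115)) = -10324/(38166 + (-56 + 345)) = -10324/(38166 + 289) = -10324/38455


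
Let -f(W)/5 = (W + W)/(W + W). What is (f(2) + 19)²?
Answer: 196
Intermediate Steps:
f(W) = -5 (f(W) = -5*(W + W)/(W + W) = -5*2*W/(2*W) = -5*2*W*1/(2*W) = -5*1 = -5)
(f(2) + 19)² = (-5 + 19)² = 14² = 196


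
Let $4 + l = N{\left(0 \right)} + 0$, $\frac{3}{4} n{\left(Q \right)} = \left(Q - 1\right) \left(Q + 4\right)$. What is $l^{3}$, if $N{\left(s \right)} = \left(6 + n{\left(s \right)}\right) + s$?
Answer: $- \frac{1000}{27} \approx -37.037$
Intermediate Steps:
$n{\left(Q \right)} = \frac{4 \left(-1 + Q\right) \left(4 + Q\right)}{3}$ ($n{\left(Q \right)} = \frac{4 \left(Q - 1\right) \left(Q + 4\right)}{3} = \frac{4 \left(-1 + Q\right) \left(4 + Q\right)}{3}$)
$N{\left(s \right)} = \frac{2}{3} + 5 s + \frac{4 s^{2}}{3}$ ($N{\left(s \right)} = \left(6 + \left(- \frac{16}{3} + 4 s + \frac{4 s^{2}}{3}\right)\right) + s = \left(\frac{2}{3} + 4 s + \frac{4 s^{2}}{3}\right) + s = \frac{2}{3} + 5 s + \frac{4 s^{2}}{3}$)
$l = - \frac{10}{3}$ ($l = -4 + \left(\left(\frac{2}{3} + 5 \cdot 0 + \frac{4 \cdot 0^{2}}{3}\right) + 0\right) = -4 + \left(\left(\frac{2}{3} + 0 + \frac{4}{3} \cdot 0\right) + 0\right) = -4 + \left(\left(\frac{2}{3} + 0 + 0\right) + 0\right) = -4 + \left(\frac{2}{3} + 0\right) = -4 + \frac{2}{3} = - \frac{10}{3} \approx -3.3333$)
$l^{3} = \left(- \frac{10}{3}\right)^{3} = - \frac{1000}{27}$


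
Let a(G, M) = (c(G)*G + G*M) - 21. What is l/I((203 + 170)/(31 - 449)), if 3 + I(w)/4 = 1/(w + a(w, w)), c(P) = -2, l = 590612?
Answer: -498204994133/10297207 ≈ -48383.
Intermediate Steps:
a(G, M) = -21 - 2*G + G*M (a(G, M) = (-2*G + G*M) - 21 = -21 - 2*G + G*M)
I(w) = -12 + 4/(-21 + w**2 - w) (I(w) = -12 + 4/(w + (-21 - 2*w + w*w)) = -12 + 4/(w + (-21 - 2*w + w**2)) = -12 + 4/(w + (-21 + w**2 - 2*w)) = -12 + 4/(-21 + w**2 - w))
l/I((203 + 170)/(31 - 449)) = 590612/((4*(64 - 3*(203 + 170)**2/(31 - 449)**2 + 3*((203 + 170)/(31 - 449)))/(-21 + ((203 + 170)/(31 - 449))**2 - (203 + 170)/(31 - 449)))) = 590612/((4*(64 - 3*(373/(-418))**2 + 3*(373/(-418)))/(-21 + (373/(-418))**2 - 373/(-418)))) = 590612/((4*(64 - 3*(373*(-1/418))**2 + 3*(373*(-1/418)))/(-21 + (373*(-1/418))**2 - 373*(-1)/418))) = 590612/((4*(64 - 3*(-373/418)**2 + 3*(-373/418))/(-21 + (-373/418)**2 - 1*(-373/418)))) = 590612/((4*(64 - 3*139129/174724 - 1119/418)/(-21 + 139129/174724 + 373/418))) = 590612/((4*(64 - 417387/174724 - 1119/418)/(-3374161/174724))) = 590612/((4*(-174724/3374161)*(10297207/174724))) = 590612/(-41188828/3374161) = 590612*(-3374161/41188828) = -498204994133/10297207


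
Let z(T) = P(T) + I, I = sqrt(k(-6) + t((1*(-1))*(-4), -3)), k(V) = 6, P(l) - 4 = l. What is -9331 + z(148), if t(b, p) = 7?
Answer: -9179 + sqrt(13) ≈ -9175.4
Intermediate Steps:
P(l) = 4 + l
I = sqrt(13) (I = sqrt(6 + 7) = sqrt(13) ≈ 3.6056)
z(T) = 4 + T + sqrt(13) (z(T) = (4 + T) + sqrt(13) = 4 + T + sqrt(13))
-9331 + z(148) = -9331 + (4 + 148 + sqrt(13)) = -9331 + (152 + sqrt(13)) = -9179 + sqrt(13)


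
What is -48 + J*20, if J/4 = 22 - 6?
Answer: 1232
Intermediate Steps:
J = 64 (J = 4*(22 - 6) = 4*16 = 64)
-48 + J*20 = -48 + 64*20 = -48 + 1280 = 1232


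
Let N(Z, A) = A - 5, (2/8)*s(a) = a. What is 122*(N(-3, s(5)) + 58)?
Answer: 8906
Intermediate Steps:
s(a) = 4*a
N(Z, A) = -5 + A
122*(N(-3, s(5)) + 58) = 122*((-5 + 4*5) + 58) = 122*((-5 + 20) + 58) = 122*(15 + 58) = 122*73 = 8906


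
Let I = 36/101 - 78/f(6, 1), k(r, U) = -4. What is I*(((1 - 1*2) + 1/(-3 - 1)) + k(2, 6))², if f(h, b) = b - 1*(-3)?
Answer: -1705347/3232 ≈ -527.64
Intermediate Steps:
f(h, b) = 3 + b (f(h, b) = b + 3 = 3 + b)
I = -3867/202 (I = 36/101 - 78/(3 + 1) = 36*(1/101) - 78/4 = 36/101 - 78*¼ = 36/101 - 39/2 = -3867/202 ≈ -19.144)
I*(((1 - 1*2) + 1/(-3 - 1)) + k(2, 6))² = -3867*(((1 - 1*2) + 1/(-3 - 1)) - 4)²/202 = -3867*(((1 - 2) + 1/(-4)) - 4)²/202 = -3867*((-1 - ¼) - 4)²/202 = -3867*(-5/4 - 4)²/202 = -3867*(-21/4)²/202 = -3867/202*441/16 = -1705347/3232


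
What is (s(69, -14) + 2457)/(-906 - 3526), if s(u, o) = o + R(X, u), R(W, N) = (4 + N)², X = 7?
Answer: -1943/1108 ≈ -1.7536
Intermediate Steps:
s(u, o) = o + (4 + u)²
(s(69, -14) + 2457)/(-906 - 3526) = ((-14 + (4 + 69)²) + 2457)/(-906 - 3526) = ((-14 + 73²) + 2457)/(-4432) = ((-14 + 5329) + 2457)*(-1/4432) = (5315 + 2457)*(-1/4432) = 7772*(-1/4432) = -1943/1108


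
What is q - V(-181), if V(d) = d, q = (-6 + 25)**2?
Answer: 542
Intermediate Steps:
q = 361 (q = 19**2 = 361)
q - V(-181) = 361 - 1*(-181) = 361 + 181 = 542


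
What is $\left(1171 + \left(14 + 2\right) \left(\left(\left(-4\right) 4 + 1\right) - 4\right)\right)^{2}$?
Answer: $751689$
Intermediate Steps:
$\left(1171 + \left(14 + 2\right) \left(\left(\left(-4\right) 4 + 1\right) - 4\right)\right)^{2} = \left(1171 + 16 \left(\left(-16 + 1\right) - 4\right)\right)^{2} = \left(1171 + 16 \left(-15 - 4\right)\right)^{2} = \left(1171 + 16 \left(-19\right)\right)^{2} = \left(1171 - 304\right)^{2} = 867^{2} = 751689$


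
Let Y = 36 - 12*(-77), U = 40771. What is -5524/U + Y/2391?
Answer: 8644092/32494487 ≈ 0.26602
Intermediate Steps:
Y = 960 (Y = 36 + 924 = 960)
-5524/U + Y/2391 = -5524/40771 + 960/2391 = -5524*1/40771 + 960*(1/2391) = -5524/40771 + 320/797 = 8644092/32494487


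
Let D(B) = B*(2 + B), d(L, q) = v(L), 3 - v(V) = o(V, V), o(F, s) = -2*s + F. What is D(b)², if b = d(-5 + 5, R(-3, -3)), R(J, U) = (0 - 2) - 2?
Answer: 225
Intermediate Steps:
R(J, U) = -4 (R(J, U) = -2 - 2 = -4)
o(F, s) = F - 2*s
v(V) = 3 + V (v(V) = 3 - (V - 2*V) = 3 - (-1)*V = 3 + V)
d(L, q) = 3 + L
b = 3 (b = 3 + (-5 + 5) = 3 + 0 = 3)
D(b)² = (3*(2 + 3))² = (3*5)² = 15² = 225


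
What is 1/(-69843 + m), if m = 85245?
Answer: 1/15402 ≈ 6.4927e-5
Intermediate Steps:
1/(-69843 + m) = 1/(-69843 + 85245) = 1/15402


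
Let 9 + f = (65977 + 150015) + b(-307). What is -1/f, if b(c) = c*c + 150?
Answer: -1/310382 ≈ -3.2218e-6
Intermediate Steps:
b(c) = 150 + c² (b(c) = c² + 150 = 150 + c²)
f = 310382 (f = -9 + ((65977 + 150015) + (150 + (-307)²)) = -9 + (215992 + (150 + 94249)) = -9 + (215992 + 94399) = -9 + 310391 = 310382)
-1/f = -1/310382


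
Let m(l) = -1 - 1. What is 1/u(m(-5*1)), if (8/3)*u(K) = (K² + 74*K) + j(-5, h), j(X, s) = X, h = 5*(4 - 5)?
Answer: -8/447 ≈ -0.017897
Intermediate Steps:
h = -5 (h = 5*(-1) = -5)
m(l) = -2
u(K) = -15/8 + 3*K²/8 + 111*K/4 (u(K) = 3*((K² + 74*K) - 5)/8 = 3*(-5 + K² + 74*K)/8 = -15/8 + 3*K²/8 + 111*K/4)
1/u(m(-5*1)) = 1/(-15/8 + (3/8)*(-2)² + (111/4)*(-2)) = 1/(-15/8 + (3/8)*4 - 111/2) = 1/(-15/8 + 3/2 - 111/2) = 1/(-447/8) = -8/447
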